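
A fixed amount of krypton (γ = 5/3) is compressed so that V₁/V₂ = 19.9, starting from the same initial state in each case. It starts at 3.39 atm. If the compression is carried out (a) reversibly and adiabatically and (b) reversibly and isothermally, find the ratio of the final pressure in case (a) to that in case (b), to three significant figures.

P_adiabatic / P_isothermal ≈ 7.34

Isothermal: P_b = P₁(V₁/V₂) = 3.39×19.9.
Adiabatic: P_a = P₁(V₁/V₂)^γ = 3.39×19.9^(5/3).
P_a/P_b = (V₁/V₂)^(γ−1) = 19.9^(2/3) = 7.343.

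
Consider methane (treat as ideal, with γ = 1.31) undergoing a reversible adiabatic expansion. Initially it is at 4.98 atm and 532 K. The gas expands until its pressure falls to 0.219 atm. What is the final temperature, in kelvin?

Adiabatic: T₂/T₁ = (P₂/P₁)^((γ−1)/γ).
T₂ = 532 × (0.219/4.98)^(0.237) = 254 K.

T₂ ≈ 254 K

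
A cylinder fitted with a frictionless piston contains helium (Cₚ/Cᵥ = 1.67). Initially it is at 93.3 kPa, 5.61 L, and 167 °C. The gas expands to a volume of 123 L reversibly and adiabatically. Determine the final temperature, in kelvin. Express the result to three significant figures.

T₂ ≈ 55.6 K

For a reversible adiabat TV^(γ−1) is constant, so T₂ = T₁ (V₁/V₂)^(γ−1).
T₁ = 167 °C = 440.1 K.
T₂ = 440.1 × (5.61/123)^(0.67) = 55.61 K.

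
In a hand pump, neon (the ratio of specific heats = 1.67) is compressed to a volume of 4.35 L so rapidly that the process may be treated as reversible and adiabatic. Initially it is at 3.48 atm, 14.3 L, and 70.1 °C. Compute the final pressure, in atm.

Adiabatic: P₁V₁^γ = P₂V₂^γ ⇒ P₂ = P₁ (V₁/V₂)^γ.
P₂ = 3.48 × (14.3/4.35)^(1.67) = 25.39 atm.

P₂ ≈ 25.4 atm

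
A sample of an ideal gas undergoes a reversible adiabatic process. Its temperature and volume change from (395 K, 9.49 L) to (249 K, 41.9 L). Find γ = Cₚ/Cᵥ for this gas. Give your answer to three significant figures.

γ ≈ 1.31

TV^(γ−1) = const ⇒ γ − 1 = ln(T₂/T₁) / ln(V₁/V₂).
γ = 1 + ln(249/395) / ln(9.49/41.9) = 1.311.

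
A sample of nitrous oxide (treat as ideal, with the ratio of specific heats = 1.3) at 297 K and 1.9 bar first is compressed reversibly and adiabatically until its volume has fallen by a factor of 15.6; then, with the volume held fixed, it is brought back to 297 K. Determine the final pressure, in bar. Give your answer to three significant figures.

P₃ ≈ 29.6 bar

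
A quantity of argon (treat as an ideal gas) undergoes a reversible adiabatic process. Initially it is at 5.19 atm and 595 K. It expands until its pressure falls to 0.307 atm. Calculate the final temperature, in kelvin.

Adiabatic: T₂/T₁ = (P₂/P₁)^((γ−1)/γ).
For a monatomic ideal gas γ = 5/3, so (γ−1)/γ = 2/5.
T₂ = 595 × (0.307/5.19)^(2/5) = 192 K.

T₂ ≈ 192 K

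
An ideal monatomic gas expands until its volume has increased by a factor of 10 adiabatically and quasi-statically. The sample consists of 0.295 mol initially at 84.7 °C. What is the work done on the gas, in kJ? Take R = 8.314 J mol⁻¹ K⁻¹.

W ≈ -1.03 kJ

Adiabatic: T₁V₁^(γ−1) = T₂V₂^(γ−1) ⇒ T₂ = T₁ (V₁/V₂)^(γ−1).
γ = 5/3 for a monatomic ideal gas, so γ−1 = 2/3.
T₁ = 84.7 °C = 357.8 K.
T₂ = 357.8 × (1/10)^(2/3) = 77.1 K.
Q = 0, so ΔU = W_on_gas = nCᵥΔT with Cᵥ = R/(γ−1) = 12.47 J/(mol·K).
ΔU = 0.295 × 12.47 × (77.1 − 357.8) = -1033 J.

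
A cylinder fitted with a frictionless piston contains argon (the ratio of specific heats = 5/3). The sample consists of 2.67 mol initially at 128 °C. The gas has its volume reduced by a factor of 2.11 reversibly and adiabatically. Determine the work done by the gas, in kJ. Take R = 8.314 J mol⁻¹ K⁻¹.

W ≈ -8.62 kJ

For a reversible adiabat TV^(γ−1) is constant, so T₂ = T₁ (V₁/V₂)^(γ−1).
T₁ = 128 °C = 401.1 K.
T₂ = 401.1 × 2.11^(2/3) = 659.9 K.
Q = 0, so ΔU = W_on_gas = nCᵥΔT with Cᵥ = R/(γ−1) = 12.47 J/(mol·K).
ΔU = 2.67 × 12.47 × (659.9 − 401.1) = 8617 J.
Work done by the gas = −ΔU = -8617 J.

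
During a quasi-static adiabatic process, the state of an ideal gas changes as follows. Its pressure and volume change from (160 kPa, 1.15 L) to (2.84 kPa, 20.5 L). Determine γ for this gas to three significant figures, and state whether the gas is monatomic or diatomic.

PV^γ = const ⇒ γ = ln(P₂/P₁) / ln(V₁/V₂).
γ = ln(2.84/160) / ln(1.15/20.5) = 1.399.
γ ≈ 1.40 is close to 7/5, so the gas is diatomic.

γ ≈ 1.40; diatomic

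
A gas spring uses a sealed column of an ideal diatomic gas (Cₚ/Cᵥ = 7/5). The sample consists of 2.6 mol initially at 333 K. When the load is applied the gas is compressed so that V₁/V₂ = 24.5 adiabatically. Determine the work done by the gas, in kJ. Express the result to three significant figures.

W ≈ -46.7 kJ

Adiabatic: T₁V₁^(γ−1) = T₂V₂^(γ−1) ⇒ T₂ = T₁ (V₁/V₂)^(γ−1).
T₂ = 333 × 24.5^(2/5) = 1197 K.
Q = 0, so ΔU = W_on_gas = nCᵥΔT with Cᵥ = R/(γ−1) = 20.79 J/(mol·K).
ΔU = 2.6 × 20.79 × (1197 − 333) = 46690 J.
Work done by the gas = −ΔU = -46690 J.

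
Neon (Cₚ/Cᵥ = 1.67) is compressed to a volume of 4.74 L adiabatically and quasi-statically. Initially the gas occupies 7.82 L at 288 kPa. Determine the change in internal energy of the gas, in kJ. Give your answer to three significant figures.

ΔU ≈ 1.34 kJ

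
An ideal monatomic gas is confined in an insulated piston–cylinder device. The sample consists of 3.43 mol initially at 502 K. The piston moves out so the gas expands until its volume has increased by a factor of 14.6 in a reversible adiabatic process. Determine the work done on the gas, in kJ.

For a reversible adiabat TV^(γ−1) is constant, so T₂ = T₁ (V₁/V₂)^(γ−1).
γ = 5/3 for a monatomic ideal gas, so γ−1 = 2/3.
T₂ = 502 × (1/14.6)^(2/3) = 84.04 K.
Q = 0, so ΔU = W_on_gas = nCᵥΔT with Cᵥ = R/(γ−1) = 12.47 J/(mol·K).
ΔU = 3.43 × 12.47 × (84.04 − 502) = -17880 J.

W ≈ -17.9 kJ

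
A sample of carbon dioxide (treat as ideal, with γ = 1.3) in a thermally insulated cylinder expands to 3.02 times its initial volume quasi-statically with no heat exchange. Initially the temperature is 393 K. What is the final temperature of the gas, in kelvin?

T₂ ≈ 282 K

Adiabatic: T₁V₁^(γ−1) = T₂V₂^(γ−1) ⇒ T₂ = T₁ (V₁/V₂)^(γ−1).
T₂ = 393 × (1/3.02)^(0.3) = 282.1 K.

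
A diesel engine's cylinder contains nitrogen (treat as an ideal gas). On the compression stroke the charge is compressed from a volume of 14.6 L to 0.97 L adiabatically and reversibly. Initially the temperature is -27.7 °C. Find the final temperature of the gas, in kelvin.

For a reversible adiabat TV^(γ−1) is constant, so T₂ = T₁ (V₁/V₂)^(γ−1).
For a diatomic ideal gas γ = 7/5, so γ−1 = 2/5.
T₁ = -27.7 °C = 245.4 K.
T₂ = 245.4 × (14.6/0.97)^(2/5) = 726.1 K.

T₂ ≈ 726 K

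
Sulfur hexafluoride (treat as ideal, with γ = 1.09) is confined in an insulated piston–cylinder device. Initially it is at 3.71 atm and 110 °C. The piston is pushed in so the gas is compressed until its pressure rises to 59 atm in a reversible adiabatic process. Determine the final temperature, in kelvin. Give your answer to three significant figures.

T₂ ≈ 481 K

Along an adiabat T P^((1−γ)/γ) is constant, so T₂ = T₁ (P₂/P₁)^((γ−1)/γ).
T₁ = 110 °C = 383.1 K.
T₂ = 383.1 × (59/3.71)^(0.0826) = 481.5 K.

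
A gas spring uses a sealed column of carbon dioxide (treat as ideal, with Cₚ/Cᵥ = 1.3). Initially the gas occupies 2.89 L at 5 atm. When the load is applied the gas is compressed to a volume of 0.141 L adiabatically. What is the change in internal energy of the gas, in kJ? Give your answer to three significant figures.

ΔU ≈ 7.20 kJ

P₂ = P₁(V₁/V₂)^γ = 5×(2.89/0.141)^(1.3) = 253.6 atm.
For a reversible adiabat, W_by_gas = (P₁V₁ − P₂V₂)/(γ−1).
W_by = (506600×0.00289 − 2.57×10^7×0.000141) / (0.3) = -7197 J.
Q = 0 ⇒ ΔU = −W_by = 7197 J.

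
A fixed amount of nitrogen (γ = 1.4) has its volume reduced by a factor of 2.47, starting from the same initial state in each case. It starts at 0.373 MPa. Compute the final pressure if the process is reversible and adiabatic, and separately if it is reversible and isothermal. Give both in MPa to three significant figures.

Isothermal: P₂ = P₁(V₁/V₂) = 0.373×2.47 = 0.9213 MPa.
Adiabatic: P₂ = P₁(V₁/V₂)^γ = 0.373×2.47^(1.4) = 1.323 MPa.

adiabatic: 1.32 MPa; isothermal: 0.921 MPa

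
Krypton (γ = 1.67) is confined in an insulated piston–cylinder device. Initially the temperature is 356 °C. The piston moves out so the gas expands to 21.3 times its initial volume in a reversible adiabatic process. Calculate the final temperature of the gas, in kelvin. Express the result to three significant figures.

T₂ ≈ 81.0 K

Adiabatic: T₁V₁^(γ−1) = T₂V₂^(γ−1) ⇒ T₂ = T₁ (V₁/V₂)^(γ−1).
T₁ = 356 °C = 629.1 K.
T₂ = 629.1 × (1/21.3)^(0.67) = 81.05 K.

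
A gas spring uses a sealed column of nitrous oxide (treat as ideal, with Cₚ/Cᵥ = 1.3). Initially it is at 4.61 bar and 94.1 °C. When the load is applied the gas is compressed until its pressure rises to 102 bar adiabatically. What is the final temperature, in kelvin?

Along an adiabat T P^((1−γ)/γ) is constant, so T₂ = T₁ (P₂/P₁)^((γ−1)/γ).
T₁ = 94.1 °C = 367.2 K.
T₂ = 367.2 × (102/4.61)^(0.231) = 750.5 K.

T₂ ≈ 750 K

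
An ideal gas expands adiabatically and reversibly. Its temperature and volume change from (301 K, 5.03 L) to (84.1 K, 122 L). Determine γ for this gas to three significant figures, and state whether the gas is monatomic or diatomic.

TV^(γ−1) = const ⇒ γ − 1 = ln(T₂/T₁) / ln(V₁/V₂).
γ = 1 + ln(84.1/301) / ln(5.03/122) = 1.4.
γ ≈ 1.40 is close to 7/5, so the gas is diatomic.

γ ≈ 1.40; diatomic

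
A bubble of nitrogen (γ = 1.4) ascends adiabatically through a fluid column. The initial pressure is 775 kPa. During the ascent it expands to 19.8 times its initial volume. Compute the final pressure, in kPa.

Since PV^γ is constant along a reversible adiabat, P₂ = P₁ (V₁/V₂)^γ.
P₂ = 775 × (1/19.8)^(1.4) = 11.86 kPa.

P₂ ≈ 11.9 kPa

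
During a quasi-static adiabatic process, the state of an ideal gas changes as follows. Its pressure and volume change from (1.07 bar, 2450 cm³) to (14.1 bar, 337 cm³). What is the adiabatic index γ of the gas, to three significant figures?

γ ≈ 1.30

PV^γ = const ⇒ γ = ln(P₂/P₁) / ln(V₁/V₂).
γ = ln(14.1/1.07) / ln(2450/337) = 1.3.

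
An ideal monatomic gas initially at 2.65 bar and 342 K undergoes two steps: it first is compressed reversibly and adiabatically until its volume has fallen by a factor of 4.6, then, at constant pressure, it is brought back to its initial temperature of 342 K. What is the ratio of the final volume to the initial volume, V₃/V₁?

V₃/V₁ ≈ 0.0786

For a monatomic ideal gas γ = 5/3.
Adiabatic step: V₂/V₁ = 0.2174; T₂ = T₁·4.6^(2/3) = 945.9 K.
Isobaric step: V₃/V₂ = T₃/T₂ = 342/945.9.
V₃/V₁ = (V₂/V₁)(V₃/V₂) = 0.2174 × (342/945.9) = 0.0786.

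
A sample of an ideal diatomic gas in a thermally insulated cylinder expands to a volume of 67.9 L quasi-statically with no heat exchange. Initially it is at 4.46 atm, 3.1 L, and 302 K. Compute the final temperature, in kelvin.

T₂ ≈ 87.9 K

Adiabatic: T₁V₁^(γ−1) = T₂V₂^(γ−1) ⇒ T₂ = T₁ (V₁/V₂)^(γ−1).
γ = 7/5 for a diatomic ideal gas.
T₂ = 302 × (3.1/67.9)^(2/5) = 87.86 K.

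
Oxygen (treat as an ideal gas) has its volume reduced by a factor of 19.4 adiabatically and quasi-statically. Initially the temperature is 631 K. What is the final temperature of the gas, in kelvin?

T₂ ≈ 2070 K

Adiabatic: T₁V₁^(γ−1) = T₂V₂^(γ−1) ⇒ T₂ = T₁ (V₁/V₂)^(γ−1).
For a diatomic ideal gas γ = 7/5, so γ−1 = 2/5.
T₂ = 631 × 19.4^(2/5) = 2066 K.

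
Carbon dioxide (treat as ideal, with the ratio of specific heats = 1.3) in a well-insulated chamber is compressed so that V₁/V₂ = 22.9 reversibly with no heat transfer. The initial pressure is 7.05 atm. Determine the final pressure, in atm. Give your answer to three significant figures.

Adiabatic: P₁V₁^γ = P₂V₂^γ ⇒ P₂ = P₁ (V₁/V₂)^γ.
P₂ = 7.05 × 22.9^(1.3) = 413 atm.

P₂ ≈ 413 atm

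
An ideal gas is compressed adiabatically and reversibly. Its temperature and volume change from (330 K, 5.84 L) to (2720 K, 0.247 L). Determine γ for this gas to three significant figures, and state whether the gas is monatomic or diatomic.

γ ≈ 1.67; monatomic

TV^(γ−1) = const ⇒ γ − 1 = ln(T₂/T₁) / ln(V₁/V₂).
γ = 1 + ln(2720/330) / ln(5.84/0.247) = 1.667.
γ ≈ 1.67 is close to 5/3, so the gas is monatomic.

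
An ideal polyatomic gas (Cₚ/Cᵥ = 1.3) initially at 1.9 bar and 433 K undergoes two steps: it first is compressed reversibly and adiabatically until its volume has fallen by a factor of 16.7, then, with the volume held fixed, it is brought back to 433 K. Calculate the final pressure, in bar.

P₃ ≈ 31.7 bar

Adiabatic step (PV^γ = const): P₂ = 1.9×16.7^(1.3) = 73.84 bar; T₂ = 433×16.7^(0.3) = 1008 K.
Isochoric: P₃ = P₂(T₃/T₂) = 73.84 × (433/1008) = 31.73 bar.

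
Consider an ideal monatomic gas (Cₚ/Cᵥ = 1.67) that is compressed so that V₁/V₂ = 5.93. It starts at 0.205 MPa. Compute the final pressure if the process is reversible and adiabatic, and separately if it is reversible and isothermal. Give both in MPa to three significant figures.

Isothermal: P₂ = P₁(V₁/V₂) = 0.205×5.93 = 1.216 MPa.
Adiabatic: P₂ = P₁(V₁/V₂)^γ = 0.205×5.93^(1.67) = 4.006 MPa.

adiabatic: 4.01 MPa; isothermal: 1.22 MPa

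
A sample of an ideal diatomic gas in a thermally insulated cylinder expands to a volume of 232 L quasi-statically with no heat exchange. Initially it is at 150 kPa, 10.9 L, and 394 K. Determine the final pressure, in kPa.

Adiabatic: P₁V₁^γ = P₂V₂^γ ⇒ P₂ = P₁ (V₁/V₂)^γ.
γ = 7/5 for a diatomic ideal gas.
P₂ = 150 × (10.9/232)^(7/5) = 2.074 kPa.

P₂ ≈ 2.07 kPa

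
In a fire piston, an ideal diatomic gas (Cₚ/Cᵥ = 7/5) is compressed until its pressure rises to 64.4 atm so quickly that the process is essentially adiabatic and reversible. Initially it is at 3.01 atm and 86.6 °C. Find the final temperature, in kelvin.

T₂ ≈ 863 K

Along an adiabat T P^((1−γ)/γ) is constant, so T₂ = T₁ (P₂/P₁)^((γ−1)/γ).
T₁ = 86.6 °C = 359.8 K.
T₂ = 359.8 × (64.4/3.01)^(2/7) = 863.2 K.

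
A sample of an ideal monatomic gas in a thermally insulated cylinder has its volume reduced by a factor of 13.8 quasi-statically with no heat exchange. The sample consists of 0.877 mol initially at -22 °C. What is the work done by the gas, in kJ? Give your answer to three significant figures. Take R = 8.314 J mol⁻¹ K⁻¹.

W ≈ -13.1 kJ

Adiabatic: T₁V₁^(γ−1) = T₂V₂^(γ−1) ⇒ T₂ = T₁ (V₁/V₂)^(γ−1).
γ = 5/3 for a monatomic ideal gas, so γ−1 = 2/3.
T₁ = -22 °C = 251.1 K.
T₂ = 251.1 × 13.8^(2/3) = 1445 K.
Q = 0, so ΔU = W_on_gas = nCᵥΔT with Cᵥ = R/(γ−1) = 12.47 J/(mol·K).
ΔU = 0.877 × 12.47 × (1445 − 251.1) = 13060 J.
Work done by the gas = −ΔU = -13060 J.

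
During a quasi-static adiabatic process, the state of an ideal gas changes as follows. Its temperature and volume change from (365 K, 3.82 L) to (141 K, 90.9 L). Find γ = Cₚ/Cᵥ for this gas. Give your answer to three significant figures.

γ ≈ 1.30

TV^(γ−1) = const ⇒ γ − 1 = ln(T₂/T₁) / ln(V₁/V₂).
γ = 1 + ln(141/365) / ln(3.82/90.9) = 1.3.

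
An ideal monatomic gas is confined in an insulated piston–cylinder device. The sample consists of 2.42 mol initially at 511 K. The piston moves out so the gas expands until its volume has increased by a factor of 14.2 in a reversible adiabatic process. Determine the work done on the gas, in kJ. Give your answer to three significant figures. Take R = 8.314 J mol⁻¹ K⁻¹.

W ≈ -12.8 kJ

Adiabatic: T₁V₁^(γ−1) = T₂V₂^(γ−1) ⇒ T₂ = T₁ (V₁/V₂)^(γ−1).
γ = 5/3 for a monatomic ideal gas, so γ−1 = 2/3.
T₂ = 511 × (1/14.2)^(2/3) = 87.14 K.
Q = 0, so ΔU = W_on_gas = nCᵥΔT with Cᵥ = R/(γ−1) = 12.47 J/(mol·K).
ΔU = 2.42 × 12.47 × (87.14 − 511) = -12790 J.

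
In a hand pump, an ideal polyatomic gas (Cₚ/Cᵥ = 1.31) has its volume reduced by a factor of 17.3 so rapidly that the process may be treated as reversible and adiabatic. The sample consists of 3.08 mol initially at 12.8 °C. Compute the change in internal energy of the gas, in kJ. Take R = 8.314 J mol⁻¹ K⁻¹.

ΔU ≈ 33.5 kJ

For a reversible adiabat TV^(γ−1) is constant, so T₂ = T₁ (V₁/V₂)^(γ−1).
T₁ = 12.8 °C = 285.9 K.
T₂ = 285.9 × 17.3^(0.31) = 692 K.
Q = 0, so ΔU = W_on_gas = nCᵥΔT with Cᵥ = R/(γ−1) = 26.82 J/(mol·K).
ΔU = 3.08 × 26.82 × (692 − 285.9) = 33540 J.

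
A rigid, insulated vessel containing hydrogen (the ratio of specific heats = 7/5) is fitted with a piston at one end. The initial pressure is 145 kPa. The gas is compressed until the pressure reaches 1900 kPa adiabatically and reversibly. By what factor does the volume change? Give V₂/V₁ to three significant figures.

V₂/V₁ ≈ 0.159

From PV^γ = const, V₂/V₁ = (P₁/P₂)^(1/γ).
V₂/V₁ = (145/1900)^(5/7) = 0.1592.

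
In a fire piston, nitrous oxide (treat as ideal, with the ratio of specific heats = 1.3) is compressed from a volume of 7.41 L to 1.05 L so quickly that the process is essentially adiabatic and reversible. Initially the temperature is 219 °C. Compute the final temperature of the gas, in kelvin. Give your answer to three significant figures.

Adiabatic: T₁V₁^(γ−1) = T₂V₂^(γ−1) ⇒ T₂ = T₁ (V₁/V₂)^(γ−1).
T₁ = 219 °C = 492.1 K.
T₂ = 492.1 × (7.41/1.05)^(0.3) = 884.5 K.

T₂ ≈ 884 K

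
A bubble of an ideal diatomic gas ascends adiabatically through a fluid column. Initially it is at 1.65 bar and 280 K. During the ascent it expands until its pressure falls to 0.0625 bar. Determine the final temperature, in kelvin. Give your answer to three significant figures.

T₂ ≈ 110 K

Along an adiabat T P^((1−γ)/γ) is constant, so T₂ = T₁ (P₂/P₁)^((γ−1)/γ).
For a diatomic ideal gas γ = 7/5, so (γ−1)/γ = 2/7.
T₂ = 280 × (0.0625/1.65)^(2/7) = 109.9 K.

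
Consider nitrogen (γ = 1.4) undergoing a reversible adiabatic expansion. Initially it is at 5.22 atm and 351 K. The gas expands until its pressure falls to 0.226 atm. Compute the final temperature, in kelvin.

T₂ ≈ 143 K

Along an adiabat T P^((1−γ)/γ) is constant, so T₂ = T₁ (P₂/P₁)^((γ−1)/γ).
T₂ = 351 × (0.226/5.22)^(0.286) = 143.1 K.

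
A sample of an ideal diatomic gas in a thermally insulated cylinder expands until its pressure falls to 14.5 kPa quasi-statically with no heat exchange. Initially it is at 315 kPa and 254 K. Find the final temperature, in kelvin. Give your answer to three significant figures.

T₂ ≈ 105 K

Adiabatic: T₂/T₁ = (P₂/P₁)^((γ−1)/γ).
For a diatomic ideal gas γ = 7/5, so (γ−1)/γ = 2/7.
T₂ = 254 × (14.5/315)^(2/7) = 105.4 K.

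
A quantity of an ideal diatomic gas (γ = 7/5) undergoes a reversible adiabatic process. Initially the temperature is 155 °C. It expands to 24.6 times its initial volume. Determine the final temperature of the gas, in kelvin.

T₂ ≈ 119 K

Adiabatic: T₁V₁^(γ−1) = T₂V₂^(γ−1) ⇒ T₂ = T₁ (V₁/V₂)^(γ−1).
T₁ = 155 °C = 428.1 K.
T₂ = 428.1 × (1/24.6)^(2/5) = 118.9 K.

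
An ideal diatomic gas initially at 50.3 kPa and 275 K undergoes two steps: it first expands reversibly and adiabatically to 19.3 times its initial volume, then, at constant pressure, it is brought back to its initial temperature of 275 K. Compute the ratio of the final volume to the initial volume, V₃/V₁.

V₃/V₁ ≈ 63.1

For a diatomic ideal gas γ = 7/5.
Adiabatic step: V₂/V₁ = 19.3; T₂ = T₁·(1/19.3)^(2/5) = 84.16 K.
Isobaric step: V₃/V₂ = T₃/T₂ = 275/84.16.
V₃/V₁ = (V₂/V₁)(V₃/V₂) = 19.3 × (275/84.16) = 63.06.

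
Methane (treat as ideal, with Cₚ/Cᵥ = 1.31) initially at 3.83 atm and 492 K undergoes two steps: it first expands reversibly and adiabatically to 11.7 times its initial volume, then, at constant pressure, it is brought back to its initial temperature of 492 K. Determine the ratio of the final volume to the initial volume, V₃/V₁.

V₃/V₁ ≈ 25.1

Adiabatic step: V₂/V₁ = 11.7; T₂ = T₁·(1/11.7)^(0.31) = 229.5 K.
Isobaric step: V₃/V₂ = T₃/T₂ = 492/229.5.
V₃/V₁ = (V₂/V₁)(V₃/V₂) = 11.7 × (492/229.5) = 25.08.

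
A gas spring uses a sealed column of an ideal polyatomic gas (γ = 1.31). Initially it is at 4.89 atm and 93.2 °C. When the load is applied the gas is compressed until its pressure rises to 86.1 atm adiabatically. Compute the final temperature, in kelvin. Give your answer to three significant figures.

T₂ ≈ 722 K

Along an adiabat T P^((1−γ)/γ) is constant, so T₂ = T₁ (P₂/P₁)^((γ−1)/γ).
T₁ = 93.2 °C = 366.3 K.
T₂ = 366.3 × (86.1/4.89)^(0.237) = 722.2 K.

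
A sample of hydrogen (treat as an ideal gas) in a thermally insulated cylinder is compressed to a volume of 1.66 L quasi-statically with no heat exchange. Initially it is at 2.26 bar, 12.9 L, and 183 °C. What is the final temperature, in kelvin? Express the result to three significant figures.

T₂ ≈ 1040 K

Adiabatic: T₁V₁^(γ−1) = T₂V₂^(γ−1) ⇒ T₂ = T₁ (V₁/V₂)^(γ−1).
γ = 7/5 for a diatomic ideal gas.
T₁ = 183 °C = 456.1 K.
T₂ = 456.1 × (12.9/1.66)^(2/5) = 1036 K.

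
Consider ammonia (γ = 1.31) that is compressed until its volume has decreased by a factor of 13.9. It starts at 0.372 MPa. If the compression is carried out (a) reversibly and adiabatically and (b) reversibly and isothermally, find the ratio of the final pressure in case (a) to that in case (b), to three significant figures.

P_adiabatic / P_isothermal ≈ 2.26

Isothermal: P_b = P₁(V₁/V₂) = 0.372×13.9.
Adiabatic: P_a = P₁(V₁/V₂)^γ = 0.372×13.9^(1.31).
P_a/P_b = (V₁/V₂)^(γ−1) = 13.9^(0.31) = 2.261.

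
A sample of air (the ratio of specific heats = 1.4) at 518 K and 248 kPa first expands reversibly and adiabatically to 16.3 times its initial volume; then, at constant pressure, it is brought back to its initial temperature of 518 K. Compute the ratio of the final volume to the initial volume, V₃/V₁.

V₃/V₁ ≈ 49.8

Adiabatic step: V₂/V₁ = 16.3; T₂ = T₁·(1/16.3)^(0.4) = 169.6 K.
Isobaric step: V₃/V₂ = T₃/T₂ = 518/169.6.
V₃/V₁ = (V₂/V₁)(V₃/V₂) = 16.3 × (518/169.6) = 49.78.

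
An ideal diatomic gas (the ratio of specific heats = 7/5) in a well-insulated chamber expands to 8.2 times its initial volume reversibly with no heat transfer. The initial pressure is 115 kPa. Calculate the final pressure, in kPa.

Since PV^γ is constant along a reversible adiabat, P₂ = P₁ (V₁/V₂)^γ.
P₂ = 115 × (1/8.2)^(7/5) = 6.044 kPa.

P₂ ≈ 6.04 kPa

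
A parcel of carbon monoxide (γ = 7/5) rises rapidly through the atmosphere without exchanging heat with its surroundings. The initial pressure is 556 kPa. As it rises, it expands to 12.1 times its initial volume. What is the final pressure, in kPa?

Adiabatic: P₁V₁^γ = P₂V₂^γ ⇒ P₂ = P₁ (V₁/V₂)^γ.
P₂ = 556 × (1/12.1)^(7/5) = 16.95 kPa.

P₂ ≈ 17.0 kPa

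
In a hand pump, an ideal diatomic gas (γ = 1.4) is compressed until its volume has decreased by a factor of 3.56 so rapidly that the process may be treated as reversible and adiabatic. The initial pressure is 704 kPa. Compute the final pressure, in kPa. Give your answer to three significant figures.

P₂ ≈ 4160 kPa

Since PV^γ is constant along a reversible adiabat, P₂ = P₁ (V₁/V₂)^γ.
P₂ = 704 × 3.56^(1.4) = 4165 kPa.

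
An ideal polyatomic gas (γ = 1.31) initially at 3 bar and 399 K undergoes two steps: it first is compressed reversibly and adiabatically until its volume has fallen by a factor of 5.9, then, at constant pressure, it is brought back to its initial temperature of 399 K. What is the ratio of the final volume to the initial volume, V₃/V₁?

V₃/V₁ ≈ 0.0978

Adiabatic step: V₂/V₁ = 0.1695; T₂ = T₁·5.9^(0.31) = 691.7 K.
Isobaric step: V₃/V₂ = T₃/T₂ = 399/691.7.
V₃/V₁ = (V₂/V₁)(V₃/V₂) = 0.1695 × (399/691.7) = 0.09777.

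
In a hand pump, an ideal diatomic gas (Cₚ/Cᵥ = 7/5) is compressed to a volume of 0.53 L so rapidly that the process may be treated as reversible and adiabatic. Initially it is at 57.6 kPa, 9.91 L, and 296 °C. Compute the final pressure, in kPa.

P₂ ≈ 3470 kPa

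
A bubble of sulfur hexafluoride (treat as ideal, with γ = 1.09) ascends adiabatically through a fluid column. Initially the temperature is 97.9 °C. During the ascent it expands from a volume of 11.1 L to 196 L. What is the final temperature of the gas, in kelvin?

T₂ ≈ 287 K

For a reversible adiabat TV^(γ−1) is constant, so T₂ = T₁ (V₁/V₂)^(γ−1).
T₁ = 97.9 °C = 371 K.
T₂ = 371 × (11.1/196)^(0.09) = 286.6 K.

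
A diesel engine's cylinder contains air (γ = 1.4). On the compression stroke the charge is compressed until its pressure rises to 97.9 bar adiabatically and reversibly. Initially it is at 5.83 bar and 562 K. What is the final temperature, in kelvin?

Adiabatic: T₂/T₁ = (P₂/P₁)^((γ−1)/γ).
T₂ = 562 × (97.9/5.83)^(0.286) = 1258 K.

T₂ ≈ 1260 K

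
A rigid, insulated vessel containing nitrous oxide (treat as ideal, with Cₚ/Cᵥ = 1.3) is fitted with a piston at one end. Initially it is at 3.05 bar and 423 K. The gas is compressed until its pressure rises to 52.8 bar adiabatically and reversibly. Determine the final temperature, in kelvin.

Adiabatic: T₂/T₁ = (P₂/P₁)^((γ−1)/γ).
T₂ = 423 × (52.8/3.05)^(0.231) = 816.8 K.

T₂ ≈ 817 K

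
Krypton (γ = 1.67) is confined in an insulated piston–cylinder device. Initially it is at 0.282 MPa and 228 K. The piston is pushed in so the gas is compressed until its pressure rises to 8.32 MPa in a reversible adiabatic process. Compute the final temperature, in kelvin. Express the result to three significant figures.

T₂ ≈ 886 K

Along an adiabat T P^((1−γ)/γ) is constant, so T₂ = T₁ (P₂/P₁)^((γ−1)/γ).
T₂ = 228 × (8.32/0.282)^(0.401) = 886.4 K.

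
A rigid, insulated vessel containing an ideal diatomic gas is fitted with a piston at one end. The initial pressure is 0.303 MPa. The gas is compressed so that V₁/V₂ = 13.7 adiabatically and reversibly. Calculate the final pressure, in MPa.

Adiabatic: P₁V₁^γ = P₂V₂^γ ⇒ P₂ = P₁ (V₁/V₂)^γ.
For a diatomic ideal gas γ = 7/5.
P₂ = 0.303 × 13.7^(7/5) = 11.83 MPa.

P₂ ≈ 11.8 MPa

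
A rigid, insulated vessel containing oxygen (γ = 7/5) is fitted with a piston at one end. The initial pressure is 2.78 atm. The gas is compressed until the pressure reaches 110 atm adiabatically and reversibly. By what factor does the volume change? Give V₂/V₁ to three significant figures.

From PV^γ = const, V₂/V₁ = (P₁/P₂)^(1/γ).
V₂/V₁ = (2.78/110)^(5/7) = 0.07228.

V₂/V₁ ≈ 0.0723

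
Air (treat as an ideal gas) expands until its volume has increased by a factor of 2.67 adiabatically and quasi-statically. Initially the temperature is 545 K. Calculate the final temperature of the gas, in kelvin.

T₂ ≈ 368 K

For a reversible adiabat TV^(γ−1) is constant, so T₂ = T₁ (V₁/V₂)^(γ−1).
For a diatomic ideal gas γ = 7/5, so γ−1 = 2/5.
T₂ = 545 × (1/2.67)^(2/5) = 368 K.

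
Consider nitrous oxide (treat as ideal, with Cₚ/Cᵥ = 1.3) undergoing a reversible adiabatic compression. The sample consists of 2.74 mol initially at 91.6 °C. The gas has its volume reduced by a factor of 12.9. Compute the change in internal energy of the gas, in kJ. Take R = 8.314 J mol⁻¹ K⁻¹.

For a reversible adiabat TV^(γ−1) is constant, so T₂ = T₁ (V₁/V₂)^(γ−1).
T₁ = 91.6 °C = 364.8 K.
T₂ = 364.8 × 12.9^(0.3) = 785.5 K.
Q = 0, so ΔU = W_on_gas = nCᵥΔT with Cᵥ = R/(γ−1) = 27.71 J/(mol·K).
ΔU = 2.74 × 27.71 × (785.5 − 364.8) = 31950 J.

ΔU ≈ 32.0 kJ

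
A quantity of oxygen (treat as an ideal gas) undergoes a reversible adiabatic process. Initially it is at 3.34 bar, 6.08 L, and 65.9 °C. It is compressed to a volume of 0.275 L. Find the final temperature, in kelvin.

T₂ ≈ 1170 K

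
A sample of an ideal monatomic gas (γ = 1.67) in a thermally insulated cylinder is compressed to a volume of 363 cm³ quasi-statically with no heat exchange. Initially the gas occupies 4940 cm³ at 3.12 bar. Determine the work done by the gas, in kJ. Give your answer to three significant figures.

W ≈ -10.9 kJ

P₂ = P₁(V₁/V₂)^γ = 3.12×(4940/363)^(1.67) = 244.1 bar.
For a reversible adiabat, W_by_gas = (P₁V₁ − P₂V₂)/(γ−1).
W_by = (312000×0.00494 − 2.441×10^7×0.000363) / (0.67) = -10930 J.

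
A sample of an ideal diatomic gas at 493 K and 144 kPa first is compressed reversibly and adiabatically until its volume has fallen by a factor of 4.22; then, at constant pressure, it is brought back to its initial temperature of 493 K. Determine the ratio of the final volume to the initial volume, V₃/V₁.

For a diatomic ideal gas γ = 7/5.
Adiabatic step: V₂/V₁ = 0.237; T₂ = T₁·4.22^(2/5) = 876.9 K.
Isobaric step: V₃/V₂ = T₃/T₂ = 493/876.9.
V₃/V₁ = (V₂/V₁)(V₃/V₂) = 0.237 × (493/876.9) = 0.1332.

V₃/V₁ ≈ 0.133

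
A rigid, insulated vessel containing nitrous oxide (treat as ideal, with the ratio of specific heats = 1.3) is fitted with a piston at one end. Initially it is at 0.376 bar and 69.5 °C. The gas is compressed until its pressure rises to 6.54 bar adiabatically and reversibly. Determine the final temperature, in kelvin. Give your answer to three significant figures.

Adiabatic: T₂/T₁ = (P₂/P₁)^((γ−1)/γ).
T₁ = 69.5 °C = 342.6 K.
T₂ = 342.6 × (6.54/0.376)^(0.231) = 662.4 K.

T₂ ≈ 662 K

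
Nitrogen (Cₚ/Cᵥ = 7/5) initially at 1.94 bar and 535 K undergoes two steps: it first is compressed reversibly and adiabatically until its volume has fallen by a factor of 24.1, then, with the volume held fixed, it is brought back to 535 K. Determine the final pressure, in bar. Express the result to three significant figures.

P₃ ≈ 46.8 bar

Adiabatic step (PV^γ = const): P₂ = 1.94×24.1^(7/5) = 167 bar; T₂ = 535×24.1^(2/5) = 1911 K.
Isochoric: P₃ = P₂(T₃/T₂) = 167 × (535/1911) = 46.75 bar.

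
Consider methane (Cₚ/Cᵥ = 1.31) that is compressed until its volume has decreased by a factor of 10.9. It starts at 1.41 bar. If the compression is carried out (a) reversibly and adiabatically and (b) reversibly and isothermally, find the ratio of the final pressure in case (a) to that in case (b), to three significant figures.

P_adiabatic / P_isothermal ≈ 2.10

Isothermal: P_b = P₁(V₁/V₂) = 1.41×10.9.
Adiabatic: P_a = P₁(V₁/V₂)^γ = 1.41×10.9^(1.31).
P_a/P_b = (V₁/V₂)^(γ−1) = 10.9^(0.31) = 2.097.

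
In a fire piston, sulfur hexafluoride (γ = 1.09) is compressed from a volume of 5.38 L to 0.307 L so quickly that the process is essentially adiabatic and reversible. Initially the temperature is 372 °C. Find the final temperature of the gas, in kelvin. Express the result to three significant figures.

Adiabatic: T₁V₁^(γ−1) = T₂V₂^(γ−1) ⇒ T₂ = T₁ (V₁/V₂)^(γ−1).
T₁ = 372 °C = 645.1 K.
T₂ = 645.1 × (5.38/0.307)^(0.09) = 834.8 K.

T₂ ≈ 835 K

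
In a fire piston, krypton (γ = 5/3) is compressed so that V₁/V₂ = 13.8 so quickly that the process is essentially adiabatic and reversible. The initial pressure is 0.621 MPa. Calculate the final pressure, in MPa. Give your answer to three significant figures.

P₂ ≈ 49.3 MPa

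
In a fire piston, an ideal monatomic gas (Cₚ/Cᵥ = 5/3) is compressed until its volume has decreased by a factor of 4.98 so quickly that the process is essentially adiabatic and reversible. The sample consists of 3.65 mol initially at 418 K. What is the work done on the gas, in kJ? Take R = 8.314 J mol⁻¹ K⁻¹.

W ≈ 36.5 kJ

Adiabatic: T₁V₁^(γ−1) = T₂V₂^(γ−1) ⇒ T₂ = T₁ (V₁/V₂)^(γ−1).
T₂ = 418 × 4.98^(2/3) = 1219 K.
Q = 0, so ΔU = W_on_gas = nCᵥΔT with Cᵥ = R/(γ−1) = 12.47 J/(mol·K).
ΔU = 3.65 × 12.47 × (1219 − 418) = 36460 J.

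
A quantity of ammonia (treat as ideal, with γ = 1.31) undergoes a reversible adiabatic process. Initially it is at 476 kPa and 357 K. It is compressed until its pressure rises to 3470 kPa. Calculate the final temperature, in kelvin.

Adiabatic: T₂/T₁ = (P₂/P₁)^((γ−1)/γ).
T₂ = 357 × (3470/476)^(0.237) = 571.2 K.

T₂ ≈ 571 K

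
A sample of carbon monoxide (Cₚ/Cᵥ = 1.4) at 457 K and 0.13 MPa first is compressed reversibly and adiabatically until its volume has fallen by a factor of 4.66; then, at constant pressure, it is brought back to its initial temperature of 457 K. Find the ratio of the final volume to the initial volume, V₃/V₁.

Adiabatic step: V₂/V₁ = 0.2146; T₂ = T₁·4.66^(0.4) = 845.8 K.
Isobaric step: V₃/V₂ = T₃/T₂ = 457/845.8.
V₃/V₁ = (V₂/V₁)(V₃/V₂) = 0.2146 × (457/845.8) = 0.1159.

V₃/V₁ ≈ 0.116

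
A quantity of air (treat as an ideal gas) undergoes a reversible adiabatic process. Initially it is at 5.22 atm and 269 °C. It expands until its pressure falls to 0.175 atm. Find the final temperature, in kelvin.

Along an adiabat T P^((1−γ)/γ) is constant, so T₂ = T₁ (P₂/P₁)^((γ−1)/γ).
For a diatomic ideal gas γ = 7/5, so (γ−1)/γ = 2/7.
T₁ = 269 °C = 542.1 K.
T₂ = 542.1 × (0.175/5.22)^(2/7) = 205.5 K.

T₂ ≈ 205 K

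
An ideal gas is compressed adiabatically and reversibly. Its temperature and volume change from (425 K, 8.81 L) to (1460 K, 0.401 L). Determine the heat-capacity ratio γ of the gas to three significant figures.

TV^(γ−1) = const ⇒ γ − 1 = ln(T₂/T₁) / ln(V₁/V₂).
γ = 1 + ln(1460/425) / ln(8.81/0.401) = 1.399.

γ ≈ 1.40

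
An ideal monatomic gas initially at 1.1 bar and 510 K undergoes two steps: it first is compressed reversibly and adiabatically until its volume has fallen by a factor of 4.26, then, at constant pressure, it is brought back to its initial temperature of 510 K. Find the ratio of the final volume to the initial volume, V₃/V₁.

V₃/V₁ ≈ 0.0893

For a monatomic ideal gas γ = 5/3.
Adiabatic step: V₂/V₁ = 0.2347; T₂ = T₁·4.26^(2/3) = 1340 K.
Isobaric step: V₃/V₂ = T₃/T₂ = 510/1340.
V₃/V₁ = (V₂/V₁)(V₃/V₂) = 0.2347 × (510/1340) = 0.08933.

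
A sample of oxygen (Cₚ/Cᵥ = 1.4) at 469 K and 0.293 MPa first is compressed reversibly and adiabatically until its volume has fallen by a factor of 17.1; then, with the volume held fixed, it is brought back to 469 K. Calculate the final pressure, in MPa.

Adiabatic step (PV^γ = const): P₂ = 0.293×17.1^(1.4) = 15.6 MPa; T₂ = 469×17.1^(0.4) = 1460 K.
Isochoric: P₃ = P₂(T₃/T₂) = 15.6 × (469/1460) = 5.01 MPa.

P₃ ≈ 5.01 MPa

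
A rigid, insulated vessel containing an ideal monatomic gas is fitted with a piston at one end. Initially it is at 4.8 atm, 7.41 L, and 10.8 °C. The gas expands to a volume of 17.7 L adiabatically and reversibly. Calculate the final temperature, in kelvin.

T₂ ≈ 159 K

For a reversible adiabat TV^(γ−1) is constant, so T₂ = T₁ (V₁/V₂)^(γ−1).
γ = 5/3 for a monatomic ideal gas.
T₁ = 10.8 °C = 283.9 K.
T₂ = 283.9 × (7.41/17.7)^(2/3) = 158.9 K.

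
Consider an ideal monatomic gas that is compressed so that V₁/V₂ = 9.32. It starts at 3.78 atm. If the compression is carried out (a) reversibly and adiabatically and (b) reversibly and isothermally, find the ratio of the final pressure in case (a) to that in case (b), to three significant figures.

P_adiabatic / P_isothermal ≈ 4.43

For a monatomic ideal gas γ = 5/3.
Isothermal: P_b = P₁(V₁/V₂) = 3.78×9.32.
Adiabatic: P_a = P₁(V₁/V₂)^γ = 3.78×9.32^(5/3).
P_a/P_b = (V₁/V₂)^(γ−1) = 9.32^(2/3) = 4.429.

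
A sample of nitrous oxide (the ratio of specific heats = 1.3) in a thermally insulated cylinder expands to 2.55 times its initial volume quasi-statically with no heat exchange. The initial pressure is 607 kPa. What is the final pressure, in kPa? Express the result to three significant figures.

P₂ ≈ 180 kPa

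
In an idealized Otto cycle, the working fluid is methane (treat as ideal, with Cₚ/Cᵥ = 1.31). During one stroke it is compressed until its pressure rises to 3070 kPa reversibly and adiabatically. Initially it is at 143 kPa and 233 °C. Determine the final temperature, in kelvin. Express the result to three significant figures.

T₂ ≈ 1050 K

Adiabatic: T₂/T₁ = (P₂/P₁)^((γ−1)/γ).
T₁ = 233 °C = 506.1 K.
T₂ = 506.1 × (3070/143)^(0.237) = 1046 K.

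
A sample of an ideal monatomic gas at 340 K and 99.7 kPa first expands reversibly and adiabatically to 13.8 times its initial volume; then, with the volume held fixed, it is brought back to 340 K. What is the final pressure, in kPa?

P₃ ≈ 7.22 kPa

For a monatomic ideal gas γ = 5/3.
Adiabatic step (PV^γ = const): P₂ = 99.7×(1/13.8)^(5/3) = 1.256 kPa; T₂ = 340×(1/13.8)^(2/3) = 59.1 K.
Isochoric: P₃ = P₂(T₃/T₂) = 1.256 × (340/59.1) = 7.225 kPa.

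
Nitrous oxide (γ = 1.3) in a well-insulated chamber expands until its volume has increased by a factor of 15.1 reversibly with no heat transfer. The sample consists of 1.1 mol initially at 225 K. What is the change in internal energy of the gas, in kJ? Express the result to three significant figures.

For a reversible adiabat TV^(γ−1) is constant, so T₂ = T₁ (V₁/V₂)^(γ−1).
T₂ = 225 × (1/15.1)^(0.3) = 99.65 K.
Q = 0, so ΔU = W_on_gas = nCᵥΔT with Cᵥ = R/(γ−1) = 27.71 J/(mol·K).
ΔU = 1.1 × 27.71 × (99.65 − 225) = -3821 J.

ΔU ≈ -3.82 kJ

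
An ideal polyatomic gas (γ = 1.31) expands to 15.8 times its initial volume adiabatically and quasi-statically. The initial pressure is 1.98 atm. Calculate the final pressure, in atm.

P₂ ≈ 0.0533 atm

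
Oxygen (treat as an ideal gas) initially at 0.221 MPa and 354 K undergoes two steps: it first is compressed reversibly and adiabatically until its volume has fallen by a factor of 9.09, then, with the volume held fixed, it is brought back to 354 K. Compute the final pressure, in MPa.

P₃ ≈ 2.01 MPa

For a diatomic ideal gas γ = 7/5.
Adiabatic step (PV^γ = const): P₂ = 0.221×9.09^(7/5) = 4.857 MPa; T₂ = 354×9.09^(2/5) = 855.9 K.
Isochoric: P₃ = P₂(T₃/T₂) = 4.857 × (354/855.9) = 2.009 MPa.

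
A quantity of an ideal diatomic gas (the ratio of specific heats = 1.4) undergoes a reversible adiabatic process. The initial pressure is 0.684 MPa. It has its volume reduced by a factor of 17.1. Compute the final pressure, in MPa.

Adiabatic: P₁V₁^γ = P₂V₂^γ ⇒ P₂ = P₁ (V₁/V₂)^γ.
P₂ = 0.684 × 17.1^(1.4) = 36.41 MPa.

P₂ ≈ 36.4 MPa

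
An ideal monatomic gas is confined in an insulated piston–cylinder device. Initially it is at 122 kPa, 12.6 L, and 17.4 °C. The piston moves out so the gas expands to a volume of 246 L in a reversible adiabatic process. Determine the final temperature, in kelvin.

T₂ ≈ 40.1 K

Adiabatic: T₁V₁^(γ−1) = T₂V₂^(γ−1) ⇒ T₂ = T₁ (V₁/V₂)^(γ−1).
γ = 5/3 for a monatomic ideal gas.
T₁ = 17.4 °C = 290.5 K.
T₂ = 290.5 × (12.6/246)^(2/3) = 40.07 K.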